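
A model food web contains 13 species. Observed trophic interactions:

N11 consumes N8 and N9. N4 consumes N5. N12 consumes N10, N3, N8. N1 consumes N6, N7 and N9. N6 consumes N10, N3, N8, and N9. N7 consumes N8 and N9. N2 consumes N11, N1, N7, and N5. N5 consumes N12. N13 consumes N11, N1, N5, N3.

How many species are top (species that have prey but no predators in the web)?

3

Top species (has prey, but nothing eats it): N4, N13, N2.
Count: 3.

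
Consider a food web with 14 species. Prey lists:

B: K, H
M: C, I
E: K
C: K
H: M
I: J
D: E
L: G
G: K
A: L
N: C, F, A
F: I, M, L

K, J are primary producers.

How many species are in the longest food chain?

One longest chain: K → G → L → F → N.
It has 5 species and 4 links.

5 species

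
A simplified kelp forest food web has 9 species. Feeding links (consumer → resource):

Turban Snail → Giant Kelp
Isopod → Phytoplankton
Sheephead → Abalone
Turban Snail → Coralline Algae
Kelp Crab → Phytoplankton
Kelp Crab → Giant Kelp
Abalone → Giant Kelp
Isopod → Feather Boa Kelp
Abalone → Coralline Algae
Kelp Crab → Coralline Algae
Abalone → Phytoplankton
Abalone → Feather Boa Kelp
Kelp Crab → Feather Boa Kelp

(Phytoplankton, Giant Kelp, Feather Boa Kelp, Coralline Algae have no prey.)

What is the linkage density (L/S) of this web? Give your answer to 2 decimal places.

There are L = 13 links among S = 9 species.
L/S = 13/9 = 1.4444 ≈ 1.44.

L/S = 1.44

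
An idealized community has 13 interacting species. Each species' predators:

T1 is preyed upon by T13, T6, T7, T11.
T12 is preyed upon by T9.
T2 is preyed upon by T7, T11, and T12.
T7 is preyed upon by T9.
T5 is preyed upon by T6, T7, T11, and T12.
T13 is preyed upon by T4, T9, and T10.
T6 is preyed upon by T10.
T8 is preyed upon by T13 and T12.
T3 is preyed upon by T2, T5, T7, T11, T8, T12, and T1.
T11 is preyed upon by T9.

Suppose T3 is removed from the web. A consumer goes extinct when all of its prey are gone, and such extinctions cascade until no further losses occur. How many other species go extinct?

12

Remove T3.
Round 1: T5 (all prey gone), T2 (all prey gone), T1 (all prey gone), T8 (all prey gone) → extinct.
Round 2: T13 (all prey gone), T7 (all prey gone), T12 (all prey gone), T6 (all prey gone), T11 (all prey gone) → extinct.
Round 3: T10 (all prey gone), T4 (all prey gone), T9 (all prey gone) → extinct.
No further losses. Total secondary extinctions: 12.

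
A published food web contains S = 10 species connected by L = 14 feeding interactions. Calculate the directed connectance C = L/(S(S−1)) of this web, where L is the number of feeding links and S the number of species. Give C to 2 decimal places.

C = 0.16

The web has S = 10 species and L = 14 feeding links.
C = L / (S(S−1)) = 14 / 90 = 0.1556 ≈ 0.16.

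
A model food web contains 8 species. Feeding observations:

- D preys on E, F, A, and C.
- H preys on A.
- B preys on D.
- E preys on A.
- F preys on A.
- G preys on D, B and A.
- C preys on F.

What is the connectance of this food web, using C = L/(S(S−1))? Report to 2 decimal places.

The web has S = 8 species and L = 12 feeding links.
C = L / (S(S−1)) = 12 / 56 = 0.2143 ≈ 0.21.

C = 0.21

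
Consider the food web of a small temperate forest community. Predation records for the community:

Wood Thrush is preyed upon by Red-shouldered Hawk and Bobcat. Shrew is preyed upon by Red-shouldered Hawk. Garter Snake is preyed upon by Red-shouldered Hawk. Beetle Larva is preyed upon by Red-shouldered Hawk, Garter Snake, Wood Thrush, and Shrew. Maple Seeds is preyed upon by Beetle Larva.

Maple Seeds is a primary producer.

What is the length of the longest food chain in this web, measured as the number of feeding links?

One longest chain: Maple Seeds → Beetle Larva → Garter Snake → Red-shouldered Hawk.
It has 4 species and 3 links.

3 links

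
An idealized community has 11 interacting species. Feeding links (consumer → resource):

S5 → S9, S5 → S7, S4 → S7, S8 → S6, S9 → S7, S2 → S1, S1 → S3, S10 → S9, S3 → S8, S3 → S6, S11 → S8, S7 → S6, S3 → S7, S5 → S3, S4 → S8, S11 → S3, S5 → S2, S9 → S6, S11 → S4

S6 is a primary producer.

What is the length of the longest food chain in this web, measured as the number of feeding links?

5 links

One longest chain: S6 → S8 → S3 → S1 → S2 → S5.
It has 6 species and 5 links.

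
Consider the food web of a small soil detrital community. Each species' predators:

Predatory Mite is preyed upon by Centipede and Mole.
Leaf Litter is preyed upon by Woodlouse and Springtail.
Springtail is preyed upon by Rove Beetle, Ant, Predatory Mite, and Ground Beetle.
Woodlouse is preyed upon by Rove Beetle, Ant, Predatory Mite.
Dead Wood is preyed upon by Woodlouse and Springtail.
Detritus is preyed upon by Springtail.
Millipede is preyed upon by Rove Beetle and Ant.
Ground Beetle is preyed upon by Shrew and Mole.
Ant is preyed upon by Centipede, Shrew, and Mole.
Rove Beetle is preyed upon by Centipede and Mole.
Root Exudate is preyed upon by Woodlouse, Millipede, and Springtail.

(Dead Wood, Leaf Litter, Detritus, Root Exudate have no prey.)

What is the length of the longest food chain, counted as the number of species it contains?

One longest chain: Dead Wood → Woodlouse → Predatory Mite → Mole.
It has 4 species and 3 links.

4 species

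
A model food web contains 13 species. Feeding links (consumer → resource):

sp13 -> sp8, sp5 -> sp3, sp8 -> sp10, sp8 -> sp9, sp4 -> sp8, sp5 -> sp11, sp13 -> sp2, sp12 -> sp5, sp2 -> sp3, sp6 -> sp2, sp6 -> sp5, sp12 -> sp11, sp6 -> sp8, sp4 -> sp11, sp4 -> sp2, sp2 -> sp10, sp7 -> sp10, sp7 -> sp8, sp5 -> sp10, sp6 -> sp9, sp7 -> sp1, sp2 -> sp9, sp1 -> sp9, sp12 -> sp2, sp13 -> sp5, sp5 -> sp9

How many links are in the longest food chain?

One longest chain: sp9 → sp8 → sp4.
It has 3 species and 2 links.

2 links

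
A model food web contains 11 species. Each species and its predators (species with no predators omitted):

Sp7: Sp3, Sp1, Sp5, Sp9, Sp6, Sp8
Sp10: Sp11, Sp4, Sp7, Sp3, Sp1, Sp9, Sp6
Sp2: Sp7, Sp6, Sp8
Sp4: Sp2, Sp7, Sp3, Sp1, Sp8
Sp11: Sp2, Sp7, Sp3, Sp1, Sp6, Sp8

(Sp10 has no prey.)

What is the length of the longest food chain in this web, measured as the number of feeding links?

One longest chain: Sp10 → Sp11 → Sp2 → Sp7 → Sp3.
It has 5 species and 4 links.

4 links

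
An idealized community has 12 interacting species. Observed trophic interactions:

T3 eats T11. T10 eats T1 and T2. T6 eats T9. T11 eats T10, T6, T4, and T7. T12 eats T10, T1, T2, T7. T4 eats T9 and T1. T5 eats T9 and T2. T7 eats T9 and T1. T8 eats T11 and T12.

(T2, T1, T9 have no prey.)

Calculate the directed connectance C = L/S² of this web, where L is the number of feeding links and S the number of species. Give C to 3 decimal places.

The web has S = 12 species and L = 20 feeding links.
C = L / S² = 20 / 144 = 0.1389 ≈ 0.139.

C = 0.139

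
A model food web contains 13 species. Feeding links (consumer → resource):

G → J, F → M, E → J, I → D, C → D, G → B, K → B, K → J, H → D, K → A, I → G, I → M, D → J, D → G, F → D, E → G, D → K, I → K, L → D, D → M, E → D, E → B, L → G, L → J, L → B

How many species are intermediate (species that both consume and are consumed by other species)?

Intermediate species (has both prey and predators): G, K, D.
Count: 3.

3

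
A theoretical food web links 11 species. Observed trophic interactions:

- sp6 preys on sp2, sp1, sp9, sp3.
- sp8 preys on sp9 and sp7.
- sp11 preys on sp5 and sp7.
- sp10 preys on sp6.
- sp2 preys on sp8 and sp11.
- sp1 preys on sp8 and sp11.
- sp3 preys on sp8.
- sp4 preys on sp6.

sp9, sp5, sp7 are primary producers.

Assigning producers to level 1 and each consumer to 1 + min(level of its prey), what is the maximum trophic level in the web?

Producers (level 1): sp9, sp5, sp7.
Following each consumer down to its lowest-level prey: sp9 → sp6 → sp4 (levels 1 through 3).
All prey of sp4 (sp6 2) are at level 2 or above, so sp4 is at level 1 + 2 = 3.
Every consumer has at least one prey at level 2 or below, so none exceeds level 3.

3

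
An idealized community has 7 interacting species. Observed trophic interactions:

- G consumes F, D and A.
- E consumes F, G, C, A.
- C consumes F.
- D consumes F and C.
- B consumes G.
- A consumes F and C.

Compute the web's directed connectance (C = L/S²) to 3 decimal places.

The web has S = 7 species and L = 13 feeding links.
C = L / S² = 13 / 49 = 0.2653 ≈ 0.265.

C = 0.265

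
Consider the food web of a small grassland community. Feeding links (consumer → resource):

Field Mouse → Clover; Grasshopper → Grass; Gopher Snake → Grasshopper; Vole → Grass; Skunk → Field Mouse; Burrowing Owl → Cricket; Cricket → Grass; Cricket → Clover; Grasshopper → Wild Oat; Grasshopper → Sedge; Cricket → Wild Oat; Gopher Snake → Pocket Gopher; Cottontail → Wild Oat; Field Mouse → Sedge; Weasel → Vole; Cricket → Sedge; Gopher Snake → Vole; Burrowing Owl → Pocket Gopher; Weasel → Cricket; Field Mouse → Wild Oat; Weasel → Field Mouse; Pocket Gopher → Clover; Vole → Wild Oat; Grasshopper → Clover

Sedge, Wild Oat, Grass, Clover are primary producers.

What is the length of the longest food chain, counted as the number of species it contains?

3 species

One longest chain: Wild Oat → Vole → Weasel.
It has 3 species and 2 links.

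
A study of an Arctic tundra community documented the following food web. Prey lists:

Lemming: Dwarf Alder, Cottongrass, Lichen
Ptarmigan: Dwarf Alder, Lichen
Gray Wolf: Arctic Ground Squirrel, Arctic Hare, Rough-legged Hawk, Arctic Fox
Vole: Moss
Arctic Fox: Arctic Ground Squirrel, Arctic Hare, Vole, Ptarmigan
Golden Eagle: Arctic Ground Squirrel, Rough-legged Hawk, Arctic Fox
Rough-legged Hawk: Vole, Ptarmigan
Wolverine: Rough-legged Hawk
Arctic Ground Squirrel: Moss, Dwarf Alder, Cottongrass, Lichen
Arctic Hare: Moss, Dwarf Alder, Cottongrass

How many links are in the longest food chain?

One longest chain: Dwarf Alder → Ptarmigan → Rough-legged Hawk → Golden Eagle.
It has 4 species and 3 links.

3 links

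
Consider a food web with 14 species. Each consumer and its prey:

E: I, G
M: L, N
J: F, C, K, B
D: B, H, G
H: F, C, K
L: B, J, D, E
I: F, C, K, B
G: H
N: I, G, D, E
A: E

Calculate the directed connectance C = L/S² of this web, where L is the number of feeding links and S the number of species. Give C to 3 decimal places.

C = 0.143

The web has S = 14 species and L = 28 feeding links.
C = L / S² = 28 / 196 = 0.1429 ≈ 0.143.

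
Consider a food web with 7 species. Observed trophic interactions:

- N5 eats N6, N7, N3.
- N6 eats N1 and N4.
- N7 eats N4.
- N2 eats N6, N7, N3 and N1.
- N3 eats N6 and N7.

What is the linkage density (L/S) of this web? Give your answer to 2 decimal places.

There are L = 12 links among S = 7 species.
L/S = 12/7 = 1.7143 ≈ 1.71.

L/S = 1.71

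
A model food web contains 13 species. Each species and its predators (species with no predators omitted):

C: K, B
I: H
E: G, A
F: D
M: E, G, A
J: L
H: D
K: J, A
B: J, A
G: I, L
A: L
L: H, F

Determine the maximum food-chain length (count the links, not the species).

5 links

One longest chain: M → E → G → I → H → D.
It has 6 species and 5 links.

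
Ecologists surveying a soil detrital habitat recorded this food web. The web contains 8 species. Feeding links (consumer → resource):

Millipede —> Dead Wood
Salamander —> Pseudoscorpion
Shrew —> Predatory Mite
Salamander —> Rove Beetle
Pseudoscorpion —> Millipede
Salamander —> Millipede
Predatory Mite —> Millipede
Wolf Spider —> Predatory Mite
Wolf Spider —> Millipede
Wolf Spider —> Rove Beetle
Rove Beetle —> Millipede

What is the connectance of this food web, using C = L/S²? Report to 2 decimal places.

The web has S = 8 species and L = 11 feeding links.
C = L / S² = 11 / 64 = 0.1719 ≈ 0.17.

C = 0.17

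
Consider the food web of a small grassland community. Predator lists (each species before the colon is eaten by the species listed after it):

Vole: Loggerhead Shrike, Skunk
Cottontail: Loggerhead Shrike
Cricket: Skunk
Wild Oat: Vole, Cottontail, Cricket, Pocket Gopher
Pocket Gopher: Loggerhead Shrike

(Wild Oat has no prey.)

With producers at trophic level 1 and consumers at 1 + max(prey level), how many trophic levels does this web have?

Producers (level 1): Wild Oat.
Wild Oat → Vole → Loggerhead Shrike gives Loggerhead Shrike level 3.
No species has a prey at level 3, so no species reaches level 4.

3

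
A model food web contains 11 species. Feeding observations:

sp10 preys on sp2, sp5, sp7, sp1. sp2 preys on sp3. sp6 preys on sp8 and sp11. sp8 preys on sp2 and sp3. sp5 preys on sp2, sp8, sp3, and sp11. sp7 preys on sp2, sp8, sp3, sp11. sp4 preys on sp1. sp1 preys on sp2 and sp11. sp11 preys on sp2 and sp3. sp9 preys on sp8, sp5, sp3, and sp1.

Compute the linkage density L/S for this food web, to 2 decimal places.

L/S = 2.36

There are L = 26 links among S = 11 species.
L/S = 26/11 = 2.3636 ≈ 2.36.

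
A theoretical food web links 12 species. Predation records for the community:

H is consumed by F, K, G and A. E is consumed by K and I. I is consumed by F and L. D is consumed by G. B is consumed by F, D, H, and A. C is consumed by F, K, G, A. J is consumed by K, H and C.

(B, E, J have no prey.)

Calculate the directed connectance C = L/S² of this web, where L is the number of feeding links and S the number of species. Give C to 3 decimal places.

The web has S = 12 species and L = 20 feeding links.
C = L / S² = 20 / 144 = 0.1389 ≈ 0.139.

C = 0.139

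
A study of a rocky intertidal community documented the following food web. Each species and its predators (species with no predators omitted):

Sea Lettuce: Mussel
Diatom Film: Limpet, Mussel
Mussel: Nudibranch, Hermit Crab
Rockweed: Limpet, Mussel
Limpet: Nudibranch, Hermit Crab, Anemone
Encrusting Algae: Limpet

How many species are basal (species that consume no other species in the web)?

Basal species (no prey listed): Rockweed, Encrusting Algae, Sea Lettuce, Diatom Film.
Count: 4.

4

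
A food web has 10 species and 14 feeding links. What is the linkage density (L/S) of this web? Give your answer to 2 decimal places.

L/S = 1.40

There are L = 14 links among S = 10 species.
L/S = 14/10 = 1.4000 ≈ 1.40.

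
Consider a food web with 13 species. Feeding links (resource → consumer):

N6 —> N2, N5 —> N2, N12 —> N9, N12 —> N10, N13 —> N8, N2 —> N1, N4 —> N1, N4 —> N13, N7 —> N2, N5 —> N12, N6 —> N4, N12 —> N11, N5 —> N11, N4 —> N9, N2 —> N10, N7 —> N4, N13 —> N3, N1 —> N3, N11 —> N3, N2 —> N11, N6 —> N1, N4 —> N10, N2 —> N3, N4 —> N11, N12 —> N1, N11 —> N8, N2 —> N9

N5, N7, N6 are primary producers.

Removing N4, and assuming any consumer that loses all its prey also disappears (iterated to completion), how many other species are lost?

1

Remove N4.
Round 1: N13 (all prey gone) → extinct.
No further losses. Total secondary extinctions: 1.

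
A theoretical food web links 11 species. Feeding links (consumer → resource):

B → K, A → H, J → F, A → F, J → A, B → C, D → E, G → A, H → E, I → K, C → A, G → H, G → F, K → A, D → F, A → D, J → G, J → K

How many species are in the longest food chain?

5 species

One longest chain: E → H → A → K → B.
It has 5 species and 4 links.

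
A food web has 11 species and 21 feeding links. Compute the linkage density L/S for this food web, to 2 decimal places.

There are L = 21 links among S = 11 species.
L/S = 21/11 = 1.9091 ≈ 1.91.

L/S = 1.91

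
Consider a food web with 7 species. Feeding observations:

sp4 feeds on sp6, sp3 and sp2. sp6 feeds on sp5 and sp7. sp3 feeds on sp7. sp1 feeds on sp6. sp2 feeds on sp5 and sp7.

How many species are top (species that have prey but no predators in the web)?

Top species (has prey, but nothing eats it): sp1, sp4.
Count: 2.

2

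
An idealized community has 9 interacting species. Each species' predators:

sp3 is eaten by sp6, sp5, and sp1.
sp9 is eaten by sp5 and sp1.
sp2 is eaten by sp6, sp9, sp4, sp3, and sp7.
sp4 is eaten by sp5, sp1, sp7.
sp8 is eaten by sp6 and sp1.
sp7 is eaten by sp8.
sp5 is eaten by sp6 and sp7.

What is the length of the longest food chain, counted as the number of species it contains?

6 species

One longest chain: sp2 → sp9 → sp5 → sp7 → sp8 → sp6.
It has 6 species and 5 links.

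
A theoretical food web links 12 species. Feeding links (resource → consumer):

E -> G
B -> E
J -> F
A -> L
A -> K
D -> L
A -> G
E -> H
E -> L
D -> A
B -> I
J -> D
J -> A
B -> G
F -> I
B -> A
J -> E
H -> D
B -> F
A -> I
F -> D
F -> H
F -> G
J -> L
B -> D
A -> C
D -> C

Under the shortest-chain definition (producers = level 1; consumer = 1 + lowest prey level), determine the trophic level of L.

J is a producer → level 1.
L eats J → level 2.

Trophic level 2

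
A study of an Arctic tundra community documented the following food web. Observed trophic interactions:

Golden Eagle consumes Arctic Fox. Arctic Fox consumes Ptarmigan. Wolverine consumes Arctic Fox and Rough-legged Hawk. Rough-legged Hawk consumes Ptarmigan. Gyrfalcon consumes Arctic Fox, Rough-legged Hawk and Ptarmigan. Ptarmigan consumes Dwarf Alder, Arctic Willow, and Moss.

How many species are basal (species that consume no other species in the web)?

Basal species (no prey listed): Dwarf Alder, Moss, Arctic Willow.
Count: 3.

3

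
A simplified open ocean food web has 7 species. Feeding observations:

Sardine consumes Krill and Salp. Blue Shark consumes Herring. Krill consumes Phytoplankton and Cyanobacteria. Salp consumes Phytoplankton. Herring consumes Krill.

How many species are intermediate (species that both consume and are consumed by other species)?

3

Intermediate species (has both prey and predators): Salp, Krill, Herring.
Count: 3.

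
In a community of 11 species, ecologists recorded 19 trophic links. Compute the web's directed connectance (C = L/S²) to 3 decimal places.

The web has S = 11 species and L = 19 feeding links.
C = L / S² = 19 / 121 = 0.1570 ≈ 0.157.

C = 0.157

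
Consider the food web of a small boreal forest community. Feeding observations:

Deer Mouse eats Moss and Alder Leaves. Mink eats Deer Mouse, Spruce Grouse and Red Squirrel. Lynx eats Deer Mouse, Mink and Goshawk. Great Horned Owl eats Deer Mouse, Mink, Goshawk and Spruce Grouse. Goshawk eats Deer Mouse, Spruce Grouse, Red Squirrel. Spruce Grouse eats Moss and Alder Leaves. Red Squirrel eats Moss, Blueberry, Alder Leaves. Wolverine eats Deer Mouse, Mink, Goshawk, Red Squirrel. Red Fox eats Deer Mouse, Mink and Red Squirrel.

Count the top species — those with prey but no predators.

4

Top species (has prey, but nothing eats it): Lynx, Great Horned Owl, Wolverine, Red Fox.
Count: 4.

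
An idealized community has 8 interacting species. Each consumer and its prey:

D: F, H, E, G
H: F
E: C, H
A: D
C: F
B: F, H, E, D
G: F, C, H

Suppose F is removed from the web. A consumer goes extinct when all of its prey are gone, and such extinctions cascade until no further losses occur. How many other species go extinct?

Remove F.
Round 1: C (all prey gone), H (all prey gone) → extinct.
Round 2: E (all prey gone), G (all prey gone) → extinct.
Round 3: D (all prey gone) → extinct.
Round 4: A (all prey gone), B (all prey gone) → extinct.
No further losses. Total secondary extinctions: 7.

7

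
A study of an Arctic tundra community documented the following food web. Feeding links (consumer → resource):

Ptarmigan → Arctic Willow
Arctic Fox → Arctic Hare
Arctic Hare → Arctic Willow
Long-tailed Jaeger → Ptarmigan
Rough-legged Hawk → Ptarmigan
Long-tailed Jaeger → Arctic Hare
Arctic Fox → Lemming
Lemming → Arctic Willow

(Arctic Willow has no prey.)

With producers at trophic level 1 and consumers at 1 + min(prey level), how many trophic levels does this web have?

Producers (level 1): Arctic Willow.
Following each consumer down to its lowest-level prey: Arctic Willow → Ptarmigan → Rough-legged Hawk (levels 1 through 3).
All prey of Rough-legged Hawk (Ptarmigan 2) are at level 2 or above, so Rough-legged Hawk is at level 1 + 2 = 3.
Every consumer has at least one prey at level 2 or below, so none exceeds level 3.

3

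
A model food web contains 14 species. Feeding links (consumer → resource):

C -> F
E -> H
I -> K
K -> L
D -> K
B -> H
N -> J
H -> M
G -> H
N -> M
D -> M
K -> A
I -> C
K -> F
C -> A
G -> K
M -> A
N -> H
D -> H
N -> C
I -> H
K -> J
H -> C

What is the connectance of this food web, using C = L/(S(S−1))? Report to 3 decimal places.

C = 0.126

The web has S = 14 species and L = 23 feeding links.
C = L / (S(S−1)) = 23 / 182 = 0.1264 ≈ 0.126.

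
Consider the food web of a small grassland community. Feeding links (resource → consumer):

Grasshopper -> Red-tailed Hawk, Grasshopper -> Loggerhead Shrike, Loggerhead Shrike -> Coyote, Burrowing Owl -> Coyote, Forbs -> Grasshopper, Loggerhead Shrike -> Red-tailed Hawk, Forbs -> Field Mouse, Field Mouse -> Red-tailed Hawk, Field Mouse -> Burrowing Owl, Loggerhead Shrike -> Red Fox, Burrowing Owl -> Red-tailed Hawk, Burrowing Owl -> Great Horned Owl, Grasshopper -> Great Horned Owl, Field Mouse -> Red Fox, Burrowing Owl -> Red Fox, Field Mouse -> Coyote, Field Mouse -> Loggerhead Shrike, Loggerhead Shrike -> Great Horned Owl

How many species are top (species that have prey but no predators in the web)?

4

Top species (has prey, but nothing eats it): Red Fox, Coyote, Red-tailed Hawk, Great Horned Owl.
Count: 4.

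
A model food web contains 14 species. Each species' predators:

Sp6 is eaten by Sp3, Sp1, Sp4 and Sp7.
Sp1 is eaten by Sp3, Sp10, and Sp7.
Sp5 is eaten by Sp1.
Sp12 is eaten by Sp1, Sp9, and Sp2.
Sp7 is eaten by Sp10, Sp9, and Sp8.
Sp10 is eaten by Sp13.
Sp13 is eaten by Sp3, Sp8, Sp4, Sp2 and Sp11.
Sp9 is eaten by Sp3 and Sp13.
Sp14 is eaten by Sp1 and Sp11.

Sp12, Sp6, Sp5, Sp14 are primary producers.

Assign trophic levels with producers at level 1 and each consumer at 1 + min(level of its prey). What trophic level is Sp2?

Trophic level 2

Sp12 is a producer → level 1.
Sp2 eats Sp12 → level 2.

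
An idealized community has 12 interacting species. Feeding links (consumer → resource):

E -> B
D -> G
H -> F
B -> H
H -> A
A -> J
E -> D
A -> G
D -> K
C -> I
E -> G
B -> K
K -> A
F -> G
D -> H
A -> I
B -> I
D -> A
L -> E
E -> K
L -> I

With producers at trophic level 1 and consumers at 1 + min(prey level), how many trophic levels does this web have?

3

Producers (level 1): J, G, I.
Following each consumer down to its lowest-level prey: G → F → H (levels 1 through 3).
All prey of H (F 2, A 2) are at level 2 or above, so H is at level 1 + 2 = 3.
Every consumer has at least one prey at level 2 or below, so none exceeds level 3.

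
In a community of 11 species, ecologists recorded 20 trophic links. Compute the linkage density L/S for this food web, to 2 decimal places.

There are L = 20 links among S = 11 species.
L/S = 20/11 = 1.8182 ≈ 1.82.

L/S = 1.82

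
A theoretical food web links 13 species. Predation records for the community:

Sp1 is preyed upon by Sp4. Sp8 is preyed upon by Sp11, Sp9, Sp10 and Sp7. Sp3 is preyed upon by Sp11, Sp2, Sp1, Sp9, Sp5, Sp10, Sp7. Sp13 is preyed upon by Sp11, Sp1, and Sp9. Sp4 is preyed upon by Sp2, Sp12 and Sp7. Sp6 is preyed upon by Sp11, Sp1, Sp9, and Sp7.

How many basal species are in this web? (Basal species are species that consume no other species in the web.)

Basal species (no prey listed): Sp3, Sp6, Sp8, Sp13.
Count: 4.

4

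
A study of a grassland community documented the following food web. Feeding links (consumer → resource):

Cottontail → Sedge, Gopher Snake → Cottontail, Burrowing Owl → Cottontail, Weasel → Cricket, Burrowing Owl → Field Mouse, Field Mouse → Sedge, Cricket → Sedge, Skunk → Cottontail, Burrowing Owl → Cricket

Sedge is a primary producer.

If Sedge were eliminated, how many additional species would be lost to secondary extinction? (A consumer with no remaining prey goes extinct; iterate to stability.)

7

Remove Sedge.
Round 1: Field Mouse (all prey gone), Cottontail (all prey gone), Cricket (all prey gone) → extinct.
Round 2: Burrowing Owl (all prey gone), Weasel (all prey gone), Skunk (all prey gone), Gopher Snake (all prey gone) → extinct.
No further losses. Total secondary extinctions: 7.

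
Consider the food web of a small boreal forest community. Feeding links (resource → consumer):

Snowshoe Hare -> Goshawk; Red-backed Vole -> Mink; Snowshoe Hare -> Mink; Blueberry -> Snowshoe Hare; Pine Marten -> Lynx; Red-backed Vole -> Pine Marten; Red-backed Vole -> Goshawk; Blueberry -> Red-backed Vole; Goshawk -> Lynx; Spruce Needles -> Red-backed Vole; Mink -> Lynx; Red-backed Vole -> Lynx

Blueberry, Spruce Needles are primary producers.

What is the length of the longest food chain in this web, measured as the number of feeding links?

One longest chain: Blueberry → Snowshoe Hare → Goshawk → Lynx.
It has 4 species and 3 links.

3 links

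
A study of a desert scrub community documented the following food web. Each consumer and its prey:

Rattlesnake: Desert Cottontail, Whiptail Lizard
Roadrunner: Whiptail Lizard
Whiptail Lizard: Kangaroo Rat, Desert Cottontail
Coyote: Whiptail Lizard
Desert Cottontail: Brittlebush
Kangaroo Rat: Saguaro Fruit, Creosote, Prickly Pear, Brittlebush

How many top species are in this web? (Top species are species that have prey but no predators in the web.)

Top species (has prey, but nothing eats it): Roadrunner, Rattlesnake, Coyote.
Count: 3.

3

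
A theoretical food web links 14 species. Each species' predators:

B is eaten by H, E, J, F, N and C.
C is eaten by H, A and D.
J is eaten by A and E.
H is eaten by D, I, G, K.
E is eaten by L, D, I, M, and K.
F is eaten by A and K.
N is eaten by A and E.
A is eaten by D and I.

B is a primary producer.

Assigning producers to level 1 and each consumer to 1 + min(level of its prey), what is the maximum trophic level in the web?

3

Producers (level 1): B.
Following each consumer down to its lowest-level prey: B → E → L (levels 1 through 3).
All prey of L (E 2) are at level 2 or above, so L is at level 1 + 2 = 3.
Every consumer has at least one prey at level 2 or below, so none exceeds level 3.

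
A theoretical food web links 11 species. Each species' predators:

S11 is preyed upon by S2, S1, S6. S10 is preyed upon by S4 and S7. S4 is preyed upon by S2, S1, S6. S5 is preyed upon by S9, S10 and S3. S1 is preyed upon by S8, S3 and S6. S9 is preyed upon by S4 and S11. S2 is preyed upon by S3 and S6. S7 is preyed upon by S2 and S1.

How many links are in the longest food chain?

4 links

One longest chain: S5 → S9 → S11 → S1 → S8.
It has 5 species and 4 links.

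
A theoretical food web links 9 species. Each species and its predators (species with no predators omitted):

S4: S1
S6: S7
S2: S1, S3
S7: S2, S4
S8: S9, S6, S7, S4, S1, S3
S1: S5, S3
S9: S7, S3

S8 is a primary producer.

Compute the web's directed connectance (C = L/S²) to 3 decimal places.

The web has S = 9 species and L = 16 feeding links.
C = L / S² = 16 / 81 = 0.1975 ≈ 0.198.

C = 0.198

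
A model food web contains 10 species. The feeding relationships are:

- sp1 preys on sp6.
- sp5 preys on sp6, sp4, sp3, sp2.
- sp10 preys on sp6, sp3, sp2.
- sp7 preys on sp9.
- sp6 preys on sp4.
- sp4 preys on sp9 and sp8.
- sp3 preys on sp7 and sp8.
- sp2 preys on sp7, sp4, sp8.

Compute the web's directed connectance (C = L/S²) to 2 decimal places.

The web has S = 10 species and L = 17 feeding links.
C = L / S² = 17 / 100 = 0.1700 ≈ 0.17.

C = 0.17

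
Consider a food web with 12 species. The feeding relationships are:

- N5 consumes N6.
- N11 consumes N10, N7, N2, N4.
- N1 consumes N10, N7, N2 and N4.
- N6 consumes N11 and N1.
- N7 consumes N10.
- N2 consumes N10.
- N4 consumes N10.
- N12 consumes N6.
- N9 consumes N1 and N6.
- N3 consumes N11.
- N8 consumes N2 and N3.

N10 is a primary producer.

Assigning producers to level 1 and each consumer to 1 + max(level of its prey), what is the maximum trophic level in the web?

5

Producers (level 1): N10.
N10 → N7 → N1 → N6 → N9 gives N9 level 5.
No species has a prey at level 5, so no species reaches level 6.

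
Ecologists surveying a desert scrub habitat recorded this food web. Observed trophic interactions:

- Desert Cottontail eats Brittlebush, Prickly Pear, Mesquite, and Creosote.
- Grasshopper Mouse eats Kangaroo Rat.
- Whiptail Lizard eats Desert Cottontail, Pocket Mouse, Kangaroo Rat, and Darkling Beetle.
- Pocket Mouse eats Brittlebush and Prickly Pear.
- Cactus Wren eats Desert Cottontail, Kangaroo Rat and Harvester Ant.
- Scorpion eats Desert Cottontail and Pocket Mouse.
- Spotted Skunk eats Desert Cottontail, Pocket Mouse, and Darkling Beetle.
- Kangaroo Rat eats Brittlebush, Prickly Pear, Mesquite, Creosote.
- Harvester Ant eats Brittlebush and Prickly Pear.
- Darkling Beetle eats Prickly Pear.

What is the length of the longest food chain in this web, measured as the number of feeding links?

One longest chain: Prickly Pear → Darkling Beetle → Whiptail Lizard.
It has 3 species and 2 links.

2 links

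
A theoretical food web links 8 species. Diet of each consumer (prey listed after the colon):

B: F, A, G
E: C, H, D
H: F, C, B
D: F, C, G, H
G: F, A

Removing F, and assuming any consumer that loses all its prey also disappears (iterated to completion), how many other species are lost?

Remove F.
Every predator of it retains at least one other prey: G still has A; B still has A, G; H still has C, B; D still has C, G, H.
No consumer loses all prey, so no secondary extinctions occur.

0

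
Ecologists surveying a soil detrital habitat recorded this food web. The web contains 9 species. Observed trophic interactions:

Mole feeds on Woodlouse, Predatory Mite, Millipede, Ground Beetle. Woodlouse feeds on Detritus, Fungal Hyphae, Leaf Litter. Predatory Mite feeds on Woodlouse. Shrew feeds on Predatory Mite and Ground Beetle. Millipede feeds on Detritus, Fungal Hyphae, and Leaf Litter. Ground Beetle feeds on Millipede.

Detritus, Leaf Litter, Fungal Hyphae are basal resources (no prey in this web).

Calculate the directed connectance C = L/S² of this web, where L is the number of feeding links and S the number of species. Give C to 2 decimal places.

The web has S = 9 species and L = 14 feeding links.
C = L / S² = 14 / 81 = 0.1728 ≈ 0.17.

C = 0.17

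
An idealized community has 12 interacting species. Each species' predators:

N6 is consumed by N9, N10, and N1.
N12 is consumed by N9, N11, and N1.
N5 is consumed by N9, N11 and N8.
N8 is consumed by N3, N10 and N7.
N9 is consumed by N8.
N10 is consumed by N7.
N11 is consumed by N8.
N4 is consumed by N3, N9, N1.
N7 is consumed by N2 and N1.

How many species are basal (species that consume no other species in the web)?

4

Basal species (no prey listed): N6, N12, N5, N4.
Count: 4.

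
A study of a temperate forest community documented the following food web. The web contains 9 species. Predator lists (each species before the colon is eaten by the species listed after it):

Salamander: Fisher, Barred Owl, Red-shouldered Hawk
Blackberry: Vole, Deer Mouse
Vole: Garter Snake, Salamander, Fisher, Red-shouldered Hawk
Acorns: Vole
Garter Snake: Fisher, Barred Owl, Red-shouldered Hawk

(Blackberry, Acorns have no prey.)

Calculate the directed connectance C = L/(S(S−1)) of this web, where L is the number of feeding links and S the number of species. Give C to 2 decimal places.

The web has S = 9 species and L = 13 feeding links.
C = L / (S(S−1)) = 13 / 72 = 0.1806 ≈ 0.18.

C = 0.18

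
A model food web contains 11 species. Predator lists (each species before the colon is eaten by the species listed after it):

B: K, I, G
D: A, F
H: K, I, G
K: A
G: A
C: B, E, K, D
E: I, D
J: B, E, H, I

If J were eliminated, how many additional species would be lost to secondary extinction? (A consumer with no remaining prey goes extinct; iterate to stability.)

Remove J.
Round 1: H (all prey gone) → extinct.
No further losses. Total secondary extinctions: 1.

1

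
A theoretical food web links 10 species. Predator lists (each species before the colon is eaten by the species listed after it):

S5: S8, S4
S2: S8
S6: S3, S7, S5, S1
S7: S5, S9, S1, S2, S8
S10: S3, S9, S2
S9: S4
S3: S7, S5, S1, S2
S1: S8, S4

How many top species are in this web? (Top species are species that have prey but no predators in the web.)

Top species (has prey, but nothing eats it): S8, S4.
Count: 2.

2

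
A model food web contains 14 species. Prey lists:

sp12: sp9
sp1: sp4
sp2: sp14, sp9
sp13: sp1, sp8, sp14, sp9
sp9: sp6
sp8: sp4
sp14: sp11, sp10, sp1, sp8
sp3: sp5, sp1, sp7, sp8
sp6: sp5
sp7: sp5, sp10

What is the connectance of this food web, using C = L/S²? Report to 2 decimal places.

The web has S = 14 species and L = 21 feeding links.
C = L / S² = 21 / 196 = 0.1071 ≈ 0.11.

C = 0.11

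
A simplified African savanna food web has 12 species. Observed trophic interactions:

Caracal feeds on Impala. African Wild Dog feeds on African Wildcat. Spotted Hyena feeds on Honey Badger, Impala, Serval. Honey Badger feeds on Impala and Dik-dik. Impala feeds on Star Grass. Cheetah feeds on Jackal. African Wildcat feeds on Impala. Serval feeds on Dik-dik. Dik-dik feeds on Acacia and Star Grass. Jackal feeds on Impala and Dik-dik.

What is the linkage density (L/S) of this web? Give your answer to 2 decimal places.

There are L = 15 links among S = 12 species.
L/S = 15/12 = 1.2500 ≈ 1.25.

L/S = 1.25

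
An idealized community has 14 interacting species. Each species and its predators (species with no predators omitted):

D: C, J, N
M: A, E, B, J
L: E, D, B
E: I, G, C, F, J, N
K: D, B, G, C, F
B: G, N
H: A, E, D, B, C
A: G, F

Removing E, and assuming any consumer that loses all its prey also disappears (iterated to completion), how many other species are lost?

Remove E.
Round 1: I (all prey gone) → extinct.
No further losses. Total secondary extinctions: 1.

1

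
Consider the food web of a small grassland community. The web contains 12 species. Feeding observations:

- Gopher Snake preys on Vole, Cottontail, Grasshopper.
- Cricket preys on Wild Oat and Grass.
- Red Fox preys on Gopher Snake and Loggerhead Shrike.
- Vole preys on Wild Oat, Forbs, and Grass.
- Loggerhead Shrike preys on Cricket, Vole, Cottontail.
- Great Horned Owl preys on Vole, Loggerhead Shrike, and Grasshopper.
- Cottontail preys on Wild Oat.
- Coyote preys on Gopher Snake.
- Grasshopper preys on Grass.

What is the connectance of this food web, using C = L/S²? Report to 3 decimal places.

C = 0.132

The web has S = 12 species and L = 19 feeding links.
C = L / S² = 19 / 144 = 0.1319 ≈ 0.132.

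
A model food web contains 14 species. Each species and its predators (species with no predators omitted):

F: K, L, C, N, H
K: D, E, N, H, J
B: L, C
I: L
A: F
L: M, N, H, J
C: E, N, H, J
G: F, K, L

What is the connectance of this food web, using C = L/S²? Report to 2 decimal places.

The web has S = 14 species and L = 25 feeding links.
C = L / S² = 25 / 196 = 0.1276 ≈ 0.13.

C = 0.13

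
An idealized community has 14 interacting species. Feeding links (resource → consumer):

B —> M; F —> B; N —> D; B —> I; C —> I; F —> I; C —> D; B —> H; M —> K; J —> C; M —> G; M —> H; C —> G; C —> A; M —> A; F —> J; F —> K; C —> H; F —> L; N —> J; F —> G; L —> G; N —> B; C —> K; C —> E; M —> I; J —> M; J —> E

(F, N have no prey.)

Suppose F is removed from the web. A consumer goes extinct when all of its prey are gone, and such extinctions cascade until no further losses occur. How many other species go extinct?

1

Remove F.
Round 1: L (all prey gone) → extinct.
No further losses. Total secondary extinctions: 1.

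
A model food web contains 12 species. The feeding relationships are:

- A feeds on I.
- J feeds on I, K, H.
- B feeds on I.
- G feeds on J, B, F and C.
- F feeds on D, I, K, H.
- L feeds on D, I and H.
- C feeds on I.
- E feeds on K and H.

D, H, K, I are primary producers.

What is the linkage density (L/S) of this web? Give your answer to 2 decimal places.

There are L = 19 links among S = 12 species.
L/S = 19/12 = 1.5833 ≈ 1.58.

L/S = 1.58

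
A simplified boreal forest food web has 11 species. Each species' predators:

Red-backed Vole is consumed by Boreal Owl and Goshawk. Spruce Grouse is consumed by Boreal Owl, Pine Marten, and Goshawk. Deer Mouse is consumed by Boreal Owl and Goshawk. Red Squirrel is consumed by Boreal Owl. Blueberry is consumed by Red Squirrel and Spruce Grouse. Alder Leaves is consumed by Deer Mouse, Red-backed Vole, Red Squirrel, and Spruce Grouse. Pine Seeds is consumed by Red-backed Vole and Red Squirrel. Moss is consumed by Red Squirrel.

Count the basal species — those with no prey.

4

Basal species (no prey listed): Alder Leaves, Pine Seeds, Blueberry, Moss.
Count: 4.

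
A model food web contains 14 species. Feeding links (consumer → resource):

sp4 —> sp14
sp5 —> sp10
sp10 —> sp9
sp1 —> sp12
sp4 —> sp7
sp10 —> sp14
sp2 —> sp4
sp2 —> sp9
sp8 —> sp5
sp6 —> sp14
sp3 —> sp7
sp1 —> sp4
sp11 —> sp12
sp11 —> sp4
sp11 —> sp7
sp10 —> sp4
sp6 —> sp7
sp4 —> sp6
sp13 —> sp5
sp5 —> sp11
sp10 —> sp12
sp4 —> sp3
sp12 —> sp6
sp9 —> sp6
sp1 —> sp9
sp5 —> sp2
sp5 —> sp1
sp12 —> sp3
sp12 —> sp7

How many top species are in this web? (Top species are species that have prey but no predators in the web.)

Top species (has prey, but nothing eats it): sp13, sp8.
Count: 2.

2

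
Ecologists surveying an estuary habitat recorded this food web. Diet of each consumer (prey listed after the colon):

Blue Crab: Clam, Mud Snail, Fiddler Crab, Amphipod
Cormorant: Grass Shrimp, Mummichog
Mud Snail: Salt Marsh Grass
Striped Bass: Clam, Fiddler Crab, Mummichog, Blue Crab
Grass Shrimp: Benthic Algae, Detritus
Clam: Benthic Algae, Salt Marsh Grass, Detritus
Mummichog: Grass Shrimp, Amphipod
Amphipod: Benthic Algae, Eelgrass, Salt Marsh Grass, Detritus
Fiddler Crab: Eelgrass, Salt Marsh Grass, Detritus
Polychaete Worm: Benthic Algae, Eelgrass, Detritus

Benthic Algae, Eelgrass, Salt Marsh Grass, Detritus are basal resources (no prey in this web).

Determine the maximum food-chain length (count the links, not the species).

3 links

One longest chain: Benthic Algae → Amphipod → Mummichog → Cormorant.
It has 4 species and 3 links.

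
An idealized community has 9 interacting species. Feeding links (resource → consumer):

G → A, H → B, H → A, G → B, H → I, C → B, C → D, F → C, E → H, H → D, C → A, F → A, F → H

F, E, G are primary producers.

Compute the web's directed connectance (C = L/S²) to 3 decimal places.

The web has S = 9 species and L = 13 feeding links.
C = L / S² = 13 / 81 = 0.1605 ≈ 0.160.

C = 0.160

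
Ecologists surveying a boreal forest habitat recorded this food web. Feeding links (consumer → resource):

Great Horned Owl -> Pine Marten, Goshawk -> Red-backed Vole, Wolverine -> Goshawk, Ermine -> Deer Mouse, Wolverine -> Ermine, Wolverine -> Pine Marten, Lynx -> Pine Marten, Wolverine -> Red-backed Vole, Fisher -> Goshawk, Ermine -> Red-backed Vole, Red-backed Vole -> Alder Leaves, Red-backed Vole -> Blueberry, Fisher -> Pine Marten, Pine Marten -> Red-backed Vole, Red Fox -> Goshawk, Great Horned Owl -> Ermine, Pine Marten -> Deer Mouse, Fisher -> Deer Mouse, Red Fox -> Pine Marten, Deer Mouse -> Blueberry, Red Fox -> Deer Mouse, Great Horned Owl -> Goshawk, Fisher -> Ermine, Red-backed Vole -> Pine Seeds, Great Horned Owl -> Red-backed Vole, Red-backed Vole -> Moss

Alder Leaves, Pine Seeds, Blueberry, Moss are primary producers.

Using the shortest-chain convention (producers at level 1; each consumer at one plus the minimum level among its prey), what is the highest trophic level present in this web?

Producers (level 1): Alder Leaves, Pine Seeds, Blueberry, Moss.
Following each consumer down to its lowest-level prey: Blueberry → Deer Mouse → Pine Marten → Lynx (levels 1 through 4).
All prey of Lynx (Pine Marten 3) are at level 3 or above, so Lynx is at level 1 + 3 = 4.
Every consumer has at least one prey at level 3 or below, so none exceeds level 4.

4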